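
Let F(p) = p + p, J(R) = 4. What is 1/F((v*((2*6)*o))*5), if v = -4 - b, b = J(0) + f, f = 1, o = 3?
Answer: -1/3240 ≈ -0.00030864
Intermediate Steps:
b = 5 (b = 4 + 1 = 5)
v = -9 (v = -4 - 1*5 = -4 - 5 = -9)
F(p) = 2*p
1/F((v*((2*6)*o))*5) = 1/(2*(-9*2*6*3*5)) = 1/(2*(-108*3*5)) = 1/(2*(-9*36*5)) = 1/(2*(-324*5)) = 1/(2*(-1620)) = 1/(-3240) = -1/3240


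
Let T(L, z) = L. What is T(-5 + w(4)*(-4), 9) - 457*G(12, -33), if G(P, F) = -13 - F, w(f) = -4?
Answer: -9129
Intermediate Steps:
T(-5 + w(4)*(-4), 9) - 457*G(12, -33) = (-5 - 4*(-4)) - 457*(-13 - 1*(-33)) = (-5 + 16) - 457*(-13 + 33) = 11 - 457*20 = 11 - 9140 = -9129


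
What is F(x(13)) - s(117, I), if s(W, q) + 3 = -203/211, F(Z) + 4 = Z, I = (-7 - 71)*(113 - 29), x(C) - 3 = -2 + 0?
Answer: 203/211 ≈ 0.96209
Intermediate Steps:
x(C) = 1 (x(C) = 3 + (-2 + 0) = 3 - 2 = 1)
I = -6552 (I = -78*84 = -6552)
F(Z) = -4 + Z
s(W, q) = -836/211 (s(W, q) = -3 - 203/211 = -836/211)
F(x(13)) - s(117, I) = (-4 + 1) - 1*(-836/211) = -3 + 836/211 = 203/211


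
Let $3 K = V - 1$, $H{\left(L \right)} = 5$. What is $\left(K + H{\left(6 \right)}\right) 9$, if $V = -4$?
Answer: $30$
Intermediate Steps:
$K = - \frac{5}{3}$ ($K = \frac{-4 - 1}{3} = \frac{1}{3} \left(-5\right) = - \frac{5}{3} \approx -1.6667$)
$\left(K + H{\left(6 \right)}\right) 9 = \left(- \frac{5}{3} + 5\right) 9 = \frac{10}{3} \cdot 9 = 30$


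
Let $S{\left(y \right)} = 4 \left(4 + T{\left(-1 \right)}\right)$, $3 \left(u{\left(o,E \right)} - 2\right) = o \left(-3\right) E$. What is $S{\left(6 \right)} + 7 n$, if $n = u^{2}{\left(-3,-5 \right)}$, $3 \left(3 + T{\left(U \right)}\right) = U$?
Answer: $\frac{3557}{3} \approx 1185.7$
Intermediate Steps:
$u{\left(o,E \right)} = 2 - E o$ ($u{\left(o,E \right)} = 2 + \frac{o \left(-3\right) E}{3} = 2 + \frac{- 3 o E}{3} = 2 + \frac{\left(-3\right) E o}{3} = 2 - E o$)
$T{\left(U \right)} = -3 + \frac{U}{3}$
$n = 169$ ($n = \left(2 - \left(-5\right) \left(-3\right)\right)^{2} = \left(2 - 15\right)^{2} = \left(-13\right)^{2} = 169$)
$S{\left(y \right)} = \frac{8}{3}$ ($S{\left(y \right)} = 4 \left(4 + \left(-3 + \frac{1}{3} \left(-1\right)\right)\right) = 4 \left(4 - \frac{10}{3}\right) = 4 \cdot \frac{2}{3} = \frac{8}{3}$)
$S{\left(6 \right)} + 7 n = \frac{8}{3} + 7 \cdot 169 = \frac{8}{3} + 1183 = \frac{3557}{3}$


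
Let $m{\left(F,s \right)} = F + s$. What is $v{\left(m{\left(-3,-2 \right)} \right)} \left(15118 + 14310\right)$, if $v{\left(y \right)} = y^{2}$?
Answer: $735700$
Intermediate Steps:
$v{\left(m{\left(-3,-2 \right)} \right)} \left(15118 + 14310\right) = \left(-3 - 2\right)^{2} \left(15118 + 14310\right) = \left(-5\right)^{2} \cdot 29428 = 25 \cdot 29428 = 735700$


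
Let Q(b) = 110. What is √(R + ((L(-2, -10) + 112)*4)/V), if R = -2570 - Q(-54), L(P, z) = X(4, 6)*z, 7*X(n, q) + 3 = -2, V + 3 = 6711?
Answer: I*√41033917106/3913 ≈ 51.768*I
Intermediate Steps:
V = 6708 (V = -3 + 6711 = 6708)
X(n, q) = -5/7 (X(n, q) = -3/7 + (⅐)*(-2) = -3/7 - 2/7 = -5/7)
L(P, z) = -5*z/7
R = -2680 (R = -2570 - 1*110 = -2570 - 110 = -2680)
√(R + ((L(-2, -10) + 112)*4)/V) = √(-2680 + ((-5/7*(-10) + 112)*4)/6708) = √(-2680 + ((50/7 + 112)*4)*(1/6708)) = √(-2680 + ((834/7)*4)*(1/6708)) = √(-2680 + (3336/7)*(1/6708)) = √(-2680 + 278/3913) = √(-10486562/3913) = I*√41033917106/3913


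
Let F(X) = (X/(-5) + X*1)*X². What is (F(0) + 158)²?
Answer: 24964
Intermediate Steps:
F(X) = 4*X³/5 (F(X) = (X*(-⅕) + X)*X² = (-X/5 + X)*X² = (4*X/5)*X² = 4*X³/5)
(F(0) + 158)² = ((⅘)*0³ + 158)² = ((⅘)*0 + 158)² = (0 + 158)² = 158² = 24964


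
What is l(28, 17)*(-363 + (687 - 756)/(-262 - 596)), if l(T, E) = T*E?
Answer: -24703210/143 ≈ -1.7275e+5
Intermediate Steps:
l(T, E) = E*T
l(28, 17)*(-363 + (687 - 756)/(-262 - 596)) = (17*28)*(-363 + (687 - 756)/(-262 - 596)) = 476*(-363 - 69/(-858)) = 476*(-363 - 69*(-1/858)) = 476*(-363 + 23/286) = 476*(-103795/286) = -24703210/143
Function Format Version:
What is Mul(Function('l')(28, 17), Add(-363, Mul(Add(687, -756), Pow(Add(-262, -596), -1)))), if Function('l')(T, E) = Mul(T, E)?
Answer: Rational(-24703210, 143) ≈ -1.7275e+5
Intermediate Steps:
Function('l')(T, E) = Mul(E, T)
Mul(Function('l')(28, 17), Add(-363, Mul(Add(687, -756), Pow(Add(-262, -596), -1)))) = Mul(Mul(17, 28), Add(-363, Mul(Add(687, -756), Pow(Add(-262, -596), -1)))) = Mul(476, Add(-363, Mul(-69, Pow(-858, -1)))) = Mul(476, Add(-363, Mul(-69, Rational(-1, 858)))) = Mul(476, Add(-363, Rational(23, 286))) = Mul(476, Rational(-103795, 286)) = Rational(-24703210, 143)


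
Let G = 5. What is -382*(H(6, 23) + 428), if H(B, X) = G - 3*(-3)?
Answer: -168844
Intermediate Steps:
H(B, X) = 14 (H(B, X) = 5 - 3*(-3) = 5 + 9 = 14)
-382*(H(6, 23) + 428) = -382*(14 + 428) = -382*442 = -168844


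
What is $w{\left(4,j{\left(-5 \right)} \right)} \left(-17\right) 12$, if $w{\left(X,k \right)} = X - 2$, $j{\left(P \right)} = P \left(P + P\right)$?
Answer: $-408$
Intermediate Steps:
$j{\left(P \right)} = 2 P^{2}$ ($j{\left(P \right)} = P 2 P = 2 P^{2}$)
$w{\left(X,k \right)} = -2 + X$ ($w{\left(X,k \right)} = X - 2 = -2 + X$)
$w{\left(4,j{\left(-5 \right)} \right)} \left(-17\right) 12 = \left(-2 + 4\right) \left(-17\right) 12 = 2 \left(-17\right) 12 = \left(-34\right) 12 = -408$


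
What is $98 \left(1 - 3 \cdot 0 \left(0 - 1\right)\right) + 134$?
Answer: $232$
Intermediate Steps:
$98 \left(1 - 3 \cdot 0 \left(0 - 1\right)\right) + 134 = 98 \left(1 - 3 \cdot 0 \left(-1\right)\right) + 134 = 98 \left(1 - 0\right) + 134 = 98 \left(1 + 0\right) + 134 = 98 \cdot 1 + 134 = 98 + 134 = 232$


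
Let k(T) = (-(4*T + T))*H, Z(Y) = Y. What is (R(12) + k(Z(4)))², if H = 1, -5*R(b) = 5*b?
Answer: 1024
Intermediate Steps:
R(b) = -b
k(T) = -5*T (k(T) = -(4*T + T)*1 = -5*T*1 = -5*T)
(R(12) + k(Z(4)))² = (-1*12 - 5*4)² = (-12 - 20)² = (-32)² = 1024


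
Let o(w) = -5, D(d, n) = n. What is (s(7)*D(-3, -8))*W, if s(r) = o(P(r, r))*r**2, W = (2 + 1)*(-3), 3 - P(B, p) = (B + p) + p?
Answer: -17640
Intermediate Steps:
P(B, p) = 3 - B - 2*p (P(B, p) = 3 - ((B + p) + p) = 3 - (B + 2*p) = 3 + (-B - 2*p) = 3 - B - 2*p)
W = -9 (W = 3*(-3) = -9)
s(r) = -5*r**2
(s(7)*D(-3, -8))*W = (-5*7**2*(-8))*(-9) = (-5*49*(-8))*(-9) = -245*(-8)*(-9) = 1960*(-9) = -17640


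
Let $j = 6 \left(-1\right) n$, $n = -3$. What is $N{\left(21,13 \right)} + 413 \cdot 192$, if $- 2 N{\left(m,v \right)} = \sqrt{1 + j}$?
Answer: $79296 - \frac{\sqrt{19}}{2} \approx 79294.0$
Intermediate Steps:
$j = 18$ ($j = 6 \left(-1\right) \left(-3\right) = \left(-6\right) \left(-3\right) = 18$)
$N{\left(m,v \right)} = - \frac{\sqrt{19}}{2}$ ($N{\left(m,v \right)} = - \frac{\sqrt{1 + 18}}{2} = - \frac{\sqrt{19}}{2}$)
$N{\left(21,13 \right)} + 413 \cdot 192 = - \frac{\sqrt{19}}{2} + 413 \cdot 192 = - \frac{\sqrt{19}}{2} + 79296 = 79296 - \frac{\sqrt{19}}{2}$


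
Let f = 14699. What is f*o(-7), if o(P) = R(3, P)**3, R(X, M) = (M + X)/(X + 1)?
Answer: -14699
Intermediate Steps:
R(X, M) = (M + X)/(1 + X)
o(P) = (3/4 + P/4)**3 (o(P) = ((P + 3)/(1 + 3))**3 = ((3 + P)/4)**3 = (3/4 + P/4)**3)
f*o(-7) = 14699*((3 - 7)**3/64) = 14699*((1/64)*(-4)**3) = 14699*((1/64)*(-64)) = 14699*(-1) = -14699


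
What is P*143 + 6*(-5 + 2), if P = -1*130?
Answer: -18608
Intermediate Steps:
P = -130
P*143 + 6*(-5 + 2) = -130*143 + 6*(-5 + 2) = -18590 + 6*(-3) = -18590 - 18 = -18608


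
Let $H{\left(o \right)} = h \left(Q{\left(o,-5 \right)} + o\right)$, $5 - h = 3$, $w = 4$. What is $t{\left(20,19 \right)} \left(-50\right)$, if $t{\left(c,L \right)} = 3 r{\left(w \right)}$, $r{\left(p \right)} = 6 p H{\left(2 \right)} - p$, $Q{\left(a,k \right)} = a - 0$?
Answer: $-28200$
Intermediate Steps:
$Q{\left(a,k \right)} = a$ ($Q{\left(a,k \right)} = a + 0 = a$)
$h = 2$ ($h = 5 - 3 = 2$)
$H{\left(o \right)} = 4 o$ ($H{\left(o \right)} = 2 \left(o + o\right) = 2 \cdot 2 o = 4 o$)
$r{\left(p \right)} = 47 p$ ($r{\left(p \right)} = 6 p 4 \cdot 2 - p = 6 p 8 - p = 48 p - p = 47 p$)
$t{\left(c,L \right)} = 564$ ($t{\left(c,L \right)} = 3 \cdot 47 \cdot 4 = 3 \cdot 188 = 564$)
$t{\left(20,19 \right)} \left(-50\right) = 564 \left(-50\right) = -28200$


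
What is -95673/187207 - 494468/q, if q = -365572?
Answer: 14398125230/17109409351 ≈ 0.84153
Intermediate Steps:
-95673/187207 - 494468/q = -95673/187207 - 494468/(-365572) = -95673*1/187207 - 494468*(-1/365572) = -95673/187207 + 123617/91393 = 14398125230/17109409351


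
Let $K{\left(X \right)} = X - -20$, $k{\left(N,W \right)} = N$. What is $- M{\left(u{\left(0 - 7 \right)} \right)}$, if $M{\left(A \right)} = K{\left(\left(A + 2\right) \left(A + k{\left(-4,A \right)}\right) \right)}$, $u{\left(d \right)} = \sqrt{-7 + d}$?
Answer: $2 + 2 i \sqrt{14} \approx 2.0 + 7.4833 i$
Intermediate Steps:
$K{\left(X \right)} = 20 + X$ ($K{\left(X \right)} = X + 20 = 20 + X$)
$M{\left(A \right)} = 20 + \left(-4 + A\right) \left(2 + A\right)$ ($M{\left(A \right)} = 20 + \left(A + 2\right) \left(A - 4\right) = 20 + \left(2 + A\right) \left(-4 + A\right) = 20 + \left(-4 + A\right) \left(2 + A\right)$)
$- M{\left(u{\left(0 - 7 \right)} \right)} = - (12 + \left(\sqrt{-7 + \left(0 - 7\right)}\right)^{2} - 2 \sqrt{-7 + \left(0 - 7\right)}) = - (12 + \left(\sqrt{-7 - 7}\right)^{2} - 2 \sqrt{-7 - 7}) = - (12 + \left(\sqrt{-14}\right)^{2} - 2 \sqrt{-14}) = - (12 + \left(i \sqrt{14}\right)^{2} - 2 i \sqrt{14}) = - (12 - 14 - 2 i \sqrt{14}) = - (-2 - 2 i \sqrt{14}) = 2 + 2 i \sqrt{14}$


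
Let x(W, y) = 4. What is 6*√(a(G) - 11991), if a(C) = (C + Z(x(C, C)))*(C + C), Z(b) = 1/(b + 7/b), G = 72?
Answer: 6*I*√845319/23 ≈ 239.85*I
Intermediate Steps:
a(C) = 2*C*(4/23 + C) (a(C) = (C + 4/(7 + 4²))*(C + C) = (C + 4/(7 + 16))*(2*C) = (C + 4/23)*(2*C) = (4/23 + C)*(2*C) = 2*C*(4/23 + C))
6*√(a(G) - 11991) = 6*√((2/23)*72*(4 + 23*72) - 11991) = 6*√((2/23)*72*(4 + 1656) - 11991) = 6*√((2/23)*72*1660 - 11991) = 6*√(239040/23 - 11991) = 6*√(-36753/23) = 6*(I*√845319/23) = 6*I*√845319/23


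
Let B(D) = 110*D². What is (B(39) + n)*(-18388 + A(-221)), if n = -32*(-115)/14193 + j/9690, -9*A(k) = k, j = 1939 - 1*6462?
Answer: -66717711284713183/21715290 ≈ -3.0724e+9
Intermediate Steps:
j = -4523 (j = 1939 - 6462 = -4523)
A(k) = -k/9
n = -500627/2412810 (n = -32*(-115)/14193 - 4523/9690 = 3680*(1/14193) - 4523*1/9690 = 3680/14193 - 4523/9690 = -500627/2412810 ≈ -0.20749)
(B(39) + n)*(-18388 + A(-221)) = (110*39² - 500627/2412810)*(-18388 - ⅑*(-221)) = (110*1521 - 500627/2412810)*(-18388 + 221/9) = (167310 - 500627/2412810)*(-165271/9) = (403686740473/2412810)*(-165271/9) = -66717711284713183/21715290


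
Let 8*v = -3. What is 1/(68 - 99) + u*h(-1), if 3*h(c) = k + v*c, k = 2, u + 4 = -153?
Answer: -92497/744 ≈ -124.32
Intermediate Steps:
u = -157 (u = -4 - 153 = -157)
v = -3/8 (v = (⅛)*(-3) = -3/8 ≈ -0.37500)
h(c) = ⅔ - c/8 (h(c) = (2 - 3*c/8)/3 = ⅔ - c/8)
1/(68 - 99) + u*h(-1) = 1/(68 - 99) - 157*(⅔ - ⅛*(-1)) = 1/(-31) - 157*(⅔ + ⅛) = -1/31 - 157*19/24 = -1/31 - 2983/24 = -92497/744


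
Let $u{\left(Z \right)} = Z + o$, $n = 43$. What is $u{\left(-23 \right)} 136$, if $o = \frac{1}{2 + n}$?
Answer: $- \frac{140624}{45} \approx -3125.0$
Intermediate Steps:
$o = \frac{1}{45}$ ($o = \frac{1}{2 + 43} = \frac{1}{45} \approx 0.022222$)
$u{\left(Z \right)} = \frac{1}{45} + Z$ ($u{\left(Z \right)} = Z + \frac{1}{45} = \frac{1}{45} + Z$)
$u{\left(-23 \right)} 136 = \left(\frac{1}{45} - 23\right) 136 = \left(- \frac{1034}{45}\right) 136 = - \frac{140624}{45}$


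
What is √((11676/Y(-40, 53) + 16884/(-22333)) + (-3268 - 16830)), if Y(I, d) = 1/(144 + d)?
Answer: √1137215918303414/22333 ≈ 1510.0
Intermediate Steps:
√((11676/Y(-40, 53) + 16884/(-22333)) + (-3268 - 16830)) = √((11676/(1/(144 + 53)) + 16884/(-22333)) + (-3268 - 16830)) = √((11676/(1/197) + 16884*(-1/22333)) - 20098) = √((11676/(1/197) - 16884/22333) - 20098) = √((11676*197 - 16884/22333) - 20098) = √((2300172 - 16884/22333) - 20098) = √(51369724392/22333 - 20098) = √(50920875758/22333) = √1137215918303414/22333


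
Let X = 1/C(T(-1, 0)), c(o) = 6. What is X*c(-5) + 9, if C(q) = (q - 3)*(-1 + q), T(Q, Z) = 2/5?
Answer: 167/13 ≈ 12.846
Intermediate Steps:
T(Q, Z) = ⅖ (T(Q, Z) = 2*(⅕) = ⅖)
C(q) = (-1 + q)*(-3 + q) (C(q) = (-3 + q)*(-1 + q) = (-1 + q)*(-3 + q))
X = 25/39 (X = 1/(3 + (⅖)² - 4*⅖) = 1/(3 + 4/25 - 8/5) = 1/(39/25) = 25/39 ≈ 0.64103)
X*c(-5) + 9 = (25/39)*6 + 9 = 50/13 + 9 = 167/13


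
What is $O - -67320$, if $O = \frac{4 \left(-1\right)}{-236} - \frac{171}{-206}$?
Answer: $\frac{818217575}{12154} \approx 67321.0$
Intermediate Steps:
$O = \frac{10295}{12154}$ ($O = \left(-4\right) \left(- \frac{1}{236}\right) - - \frac{171}{206} = \frac{1}{59} + \frac{171}{206} = \frac{10295}{12154} \approx 0.84705$)
$O - -67320 = \frac{10295}{12154} - -67320 = \frac{10295}{12154} + 67320 = \frac{818217575}{12154}$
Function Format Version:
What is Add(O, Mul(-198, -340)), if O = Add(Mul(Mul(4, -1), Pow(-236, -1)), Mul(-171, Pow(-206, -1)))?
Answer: Rational(818217575, 12154) ≈ 67321.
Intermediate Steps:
O = Rational(10295, 12154) (O = Add(Mul(-4, Rational(-1, 236)), Mul(-171, Rational(-1, 206))) = Add(Rational(1, 59), Rational(171, 206)) = Rational(10295, 12154) ≈ 0.84705)
Add(O, Mul(-198, -340)) = Add(Rational(10295, 12154), Mul(-198, -340)) = Add(Rational(10295, 12154), 67320) = Rational(818217575, 12154)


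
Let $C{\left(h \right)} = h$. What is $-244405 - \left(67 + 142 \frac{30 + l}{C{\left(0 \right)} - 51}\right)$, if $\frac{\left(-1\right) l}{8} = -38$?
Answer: $- \frac{12420644}{51} \approx -2.4354 \cdot 10^{5}$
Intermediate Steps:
$l = 304$ ($l = \left(-8\right) \left(-38\right) = 304$)
$-244405 - \left(67 + 142 \frac{30 + l}{C{\left(0 \right)} - 51}\right) = -244405 - \left(67 + 142 \frac{30 + 304}{0 - 51}\right) = -244405 - \left(67 + 142 \frac{334}{-51}\right) = -244405 - \left(67 + 142 \cdot 334 \left(- \frac{1}{51}\right)\right) = -244405 - - \frac{44011}{51} = -244405 + \left(\frac{47428}{51} - 67\right) = -244405 + \frac{44011}{51} = - \frac{12420644}{51}$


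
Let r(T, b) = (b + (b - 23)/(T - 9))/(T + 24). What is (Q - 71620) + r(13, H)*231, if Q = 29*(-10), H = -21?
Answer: -2668062/37 ≈ -72110.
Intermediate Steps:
r(T, b) = (b + (-23 + b)/(-9 + T))/(24 + T)
Q = -290
(Q - 71620) + r(13, H)*231 = (-290 - 71620) + ((-23 - 8*(-21) + 13*(-21))/(-216 + 13² + 15*13))*231 = -71910 + ((-23 + 168 - 273)/(-216 + 169 + 195))*231 = -71910 + (-128/148)*231 = -71910 + ((1/148)*(-128))*231 = -71910 - 32/37*231 = -71910 - 7392/37 = -2668062/37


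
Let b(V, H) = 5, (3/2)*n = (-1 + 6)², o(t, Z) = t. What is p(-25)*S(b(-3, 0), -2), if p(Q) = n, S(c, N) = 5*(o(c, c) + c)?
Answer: 2500/3 ≈ 833.33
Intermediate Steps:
n = 50/3 (n = 2*(-1 + 6)²/3 = (⅔)*5² = (⅔)*25 = 50/3 ≈ 16.667)
S(c, N) = 10*c (S(c, N) = 5*(c + c) = 5*(2*c) = 10*c)
p(Q) = 50/3
p(-25)*S(b(-3, 0), -2) = 50*(10*5)/3 = (50/3)*50 = 2500/3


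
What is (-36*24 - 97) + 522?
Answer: -439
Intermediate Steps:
(-36*24 - 97) + 522 = (-864 - 97) + 522 = -961 + 522 = -439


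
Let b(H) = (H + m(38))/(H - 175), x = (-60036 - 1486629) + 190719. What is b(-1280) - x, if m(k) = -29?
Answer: 1972902739/1455 ≈ 1.3559e+6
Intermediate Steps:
x = -1355946 (x = -1546665 + 190719 = -1355946)
b(H) = (-29 + H)/(-175 + H) (b(H) = (H - 29)/(H - 175) = (-29 + H)/(-175 + H))
b(-1280) - x = (-29 - 1280)/(-175 - 1280) - 1*(-1355946) = -1309/(-1455) + 1355946 = -1/1455*(-1309) + 1355946 = 1309/1455 + 1355946 = 1972902739/1455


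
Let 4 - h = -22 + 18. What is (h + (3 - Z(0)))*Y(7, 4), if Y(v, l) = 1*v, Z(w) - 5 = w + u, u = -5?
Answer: 77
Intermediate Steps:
Z(w) = w (Z(w) = 5 + (w - 5) = 5 + (-5 + w) = w)
h = 8 (h = 4 - (-22 + 18) = 4 - 1*(-4) = 4 + 4 = 8)
Y(v, l) = v
(h + (3 - Z(0)))*Y(7, 4) = (8 + (3 - 1*0))*7 = (8 + (3 + 0))*7 = (8 + 3)*7 = 11*7 = 77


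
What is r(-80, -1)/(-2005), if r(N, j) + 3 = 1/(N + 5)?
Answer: 226/150375 ≈ 0.0015029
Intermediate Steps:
r(N, j) = -3 + 1/(5 + N) (r(N, j) = -3 + 1/(N + 5) = -3 + 1/(5 + N))
r(-80, -1)/(-2005) = ((-14 - 3*(-80))/(5 - 80))/(-2005) = ((-14 + 240)/(-75))*(-1/2005) = -1/75*226*(-1/2005) = -226/75*(-1/2005) = 226/150375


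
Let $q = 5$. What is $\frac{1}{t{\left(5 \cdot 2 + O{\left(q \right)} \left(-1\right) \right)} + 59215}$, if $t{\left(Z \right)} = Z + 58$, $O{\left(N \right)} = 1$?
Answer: $\frac{1}{59282} \approx 1.6869 \cdot 10^{-5}$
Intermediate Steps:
$t{\left(Z \right)} = 58 + Z$
$\frac{1}{t{\left(5 \cdot 2 + O{\left(q \right)} \left(-1\right) \right)} + 59215} = \frac{1}{\left(58 + \left(5 \cdot 2 + 1 \left(-1\right)\right)\right) + 59215} = \frac{1}{\left(58 + \left(10 - 1\right)\right) + 59215} = \frac{1}{\left(58 + 9\right) + 59215} = \frac{1}{67 + 59215} = \frac{1}{59282}$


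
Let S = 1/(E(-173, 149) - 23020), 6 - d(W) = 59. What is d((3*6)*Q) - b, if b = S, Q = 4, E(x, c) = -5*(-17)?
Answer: -1215554/22935 ≈ -53.000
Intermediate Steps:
E(x, c) = 85
d(W) = -53 (d(W) = 6 - 1*59 = 6 - 59 = -53)
S = -1/22935 (S = 1/(85 - 23020) = 1/(-22935) = -1/22935 ≈ -4.3601e-5)
b = -1/22935 ≈ -4.3601e-5
d((3*6)*Q) - b = -53 - 1*(-1/22935) = -53 + 1/22935 = -1215554/22935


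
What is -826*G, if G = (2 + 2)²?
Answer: -13216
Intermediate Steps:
G = 16 (G = 4² = 16)
-826*G = -826*16 = -13216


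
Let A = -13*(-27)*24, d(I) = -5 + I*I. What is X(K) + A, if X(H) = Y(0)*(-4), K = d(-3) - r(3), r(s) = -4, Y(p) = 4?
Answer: 8408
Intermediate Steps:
d(I) = -5 + I²
K = 8 (K = (-5 + (-3)²) - 1*(-4) = (-5 + 9) + 4 = 4 + 4 = 8)
A = 8424 (A = 351*24 = 8424)
X(H) = -16 (X(H) = 4*(-4) = -16)
X(K) + A = -16 + 8424 = 8408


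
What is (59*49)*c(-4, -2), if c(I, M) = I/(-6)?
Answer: 5782/3 ≈ 1927.3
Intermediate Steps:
c(I, M) = -I/6 (c(I, M) = I*(-⅙) = -I/6)
(59*49)*c(-4, -2) = (59*49)*(-⅙*(-4)) = 2891*(⅔) = 5782/3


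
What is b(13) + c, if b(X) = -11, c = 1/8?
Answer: -87/8 ≈ -10.875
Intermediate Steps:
c = 1/8 ≈ 0.12500
b(13) + c = -11 + 1/8 = -87/8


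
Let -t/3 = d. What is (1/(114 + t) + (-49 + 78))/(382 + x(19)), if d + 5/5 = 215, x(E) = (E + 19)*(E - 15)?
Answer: 15311/281952 ≈ 0.054304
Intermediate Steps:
x(E) = (-15 + E)*(19 + E) (x(E) = (19 + E)*(-15 + E) = (-15 + E)*(19 + E))
d = 214 (d = -1 + 215 = 214)
t = -642 (t = -3*214 = -642)
(1/(114 + t) + (-49 + 78))/(382 + x(19)) = (1/(114 - 642) + (-49 + 78))/(382 + (-285 + 19**2 + 4*19)) = (1/(-528) + 29)/(382 + (-285 + 361 + 76)) = (-1/528 + 29)/(382 + 152) = (15311/528)/534 = (15311/528)*(1/534) = 15311/281952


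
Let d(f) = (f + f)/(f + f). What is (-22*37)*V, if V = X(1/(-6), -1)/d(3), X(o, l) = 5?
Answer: -4070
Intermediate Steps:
d(f) = 1 (d(f) = (2*f)/((2*f)) = (2*f)*(1/(2*f)) = 1)
V = 5 (V = 5/1 = 5*1 = 5)
(-22*37)*V = -22*37*5 = -814*5 = -4070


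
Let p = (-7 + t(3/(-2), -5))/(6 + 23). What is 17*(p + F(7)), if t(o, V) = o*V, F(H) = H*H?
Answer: 48331/58 ≈ 833.29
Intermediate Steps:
F(H) = H**2
t(o, V) = V*o
p = 1/58 (p = (-7 - 15/(-2))/(6 + 23) = (-7 - 15*(-1)/2)/29 = (-7 - 5*(-3/2))*(1/29) = (-7 + 15/2)*(1/29) = (1/2)*(1/29) = 1/58 ≈ 0.017241)
17*(p + F(7)) = 17*(1/58 + 7**2) = 17*(1/58 + 49) = 17*(2843/58) = 48331/58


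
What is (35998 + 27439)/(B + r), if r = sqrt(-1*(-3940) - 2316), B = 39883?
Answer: 2530057871/1590652065 - 126874*sqrt(406)/1590652065 ≈ 1.5890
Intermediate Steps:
r = 2*sqrt(406) (r = sqrt(3940 - 2316) = sqrt(1624) = 2*sqrt(406) ≈ 40.299)
(35998 + 27439)/(B + r) = (35998 + 27439)/(39883 + 2*sqrt(406)) = 63437/(39883 + 2*sqrt(406))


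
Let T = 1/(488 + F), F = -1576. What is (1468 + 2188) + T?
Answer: 3977727/1088 ≈ 3656.0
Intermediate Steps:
T = -1/1088 (T = 1/(488 - 1576) = 1/(-1088) = -1/1088 ≈ -0.00091912)
(1468 + 2188) + T = (1468 + 2188) - 1/1088 = 3656 - 1/1088 = 3977727/1088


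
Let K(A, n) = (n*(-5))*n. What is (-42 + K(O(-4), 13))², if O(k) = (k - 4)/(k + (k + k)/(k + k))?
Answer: 786769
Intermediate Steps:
O(k) = (-4 + k)/(1 + k) (O(k) = (-4 + k)/(k + (2*k)/((2*k))) = (-4 + k)/(k + (2*k)*(1/(2*k))) = (-4 + k)/(k + 1) = (-4 + k)/(1 + k))
K(A, n) = -5*n² (K(A, n) = (-5*n)*n = -5*n²)
(-42 + K(O(-4), 13))² = (-42 - 5*13²)² = (-42 - 5*169)² = (-42 - 845)² = (-887)² = 786769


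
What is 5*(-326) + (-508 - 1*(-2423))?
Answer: 285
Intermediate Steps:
5*(-326) + (-508 - 1*(-2423)) = -1630 + (-508 + 2423) = -1630 + 1915 = 285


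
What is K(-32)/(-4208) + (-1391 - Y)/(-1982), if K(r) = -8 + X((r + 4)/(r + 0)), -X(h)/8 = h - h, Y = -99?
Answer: 340787/521266 ≈ 0.65377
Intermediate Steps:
X(h) = 0 (X(h) = -8*(h - h) = -8*0 = 0)
K(r) = -8 (K(r) = -8 + 0 = -8)
K(-32)/(-4208) + (-1391 - Y)/(-1982) = -8/(-4208) + (-1391 - 1*(-99))/(-1982) = -8*(-1/4208) + (-1391 + 99)*(-1/1982) = 1/526 - 1292*(-1/1982) = 1/526 + 646/991 = 340787/521266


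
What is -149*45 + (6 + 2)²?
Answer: -6641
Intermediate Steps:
-149*45 + (6 + 2)² = -6705 + 8² = -6705 + 64 = -6641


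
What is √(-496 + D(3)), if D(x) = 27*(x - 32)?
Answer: I*√1279 ≈ 35.763*I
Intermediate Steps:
D(x) = -864 + 27*x (D(x) = 27*(-32 + x) = -864 + 27*x)
√(-496 + D(3)) = √(-496 + (-864 + 27*3)) = √(-496 + (-864 + 81)) = √(-496 - 783) = √(-1279) = I*√1279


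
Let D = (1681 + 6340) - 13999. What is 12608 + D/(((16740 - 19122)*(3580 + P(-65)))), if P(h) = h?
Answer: 52781692909/4186365 ≈ 12608.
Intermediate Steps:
D = -5978 (D = 8021 - 13999 = -5978)
12608 + D/(((16740 - 19122)*(3580 + P(-65)))) = 12608 - 5978*1/((3580 - 65)*(16740 - 19122)) = 12608 - 5978/((-2382*3515)) = 12608 - 5978/(-8372730) = 12608 - 5978*(-1/8372730) = 12608 + 2989/4186365 = 52781692909/4186365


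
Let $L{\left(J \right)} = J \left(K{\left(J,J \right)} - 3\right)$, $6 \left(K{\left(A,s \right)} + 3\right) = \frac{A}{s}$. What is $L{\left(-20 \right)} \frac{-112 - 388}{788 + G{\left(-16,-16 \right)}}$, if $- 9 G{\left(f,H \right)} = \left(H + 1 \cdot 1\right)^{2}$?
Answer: $- \frac{25000}{327} \approx -76.453$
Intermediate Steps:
$K{\left(A,s \right)} = -3 + \frac{A}{6 s}$ ($K{\left(A,s \right)} = -3 + \frac{A \frac{1}{s}}{6} = -3 + \frac{A}{6 s}$)
$G{\left(f,H \right)} = - \frac{\left(1 + H\right)^{2}}{9}$ ($G{\left(f,H \right)} = - \frac{\left(H + 1 \cdot 1\right)^{2}}{9} = - \frac{\left(H + 1\right)^{2}}{9} = - \frac{\left(1 + H\right)^{2}}{9}$)
$L{\left(J \right)} = - \frac{35 J}{6}$ ($L{\left(J \right)} = J \left(\left(-3 + \frac{J}{6 J}\right) - 3\right) = J \left(\left(-3 + \frac{1}{6}\right) - 3\right) = J \left(- \frac{17}{6} - 3\right) = J \left(- \frac{35}{6}\right) = - \frac{35 J}{6}$)
$L{\left(-20 \right)} \frac{-112 - 388}{788 + G{\left(-16,-16 \right)}} = \left(- \frac{35}{6}\right) \left(-20\right) \frac{-112 - 388}{788 - \frac{\left(1 - 16\right)^{2}}{9}} = \frac{350 \left(- \frac{500}{788 - \frac{\left(-15\right)^{2}}{9}}\right)}{3} = \frac{350 \left(- \frac{500}{788 - 25}\right)}{3} = \frac{350 \left(- \frac{500}{763}\right)}{3} = \frac{350 \left(\left(-500\right) \frac{1}{763}\right)}{3} = \frac{350}{3} \left(- \frac{500}{763}\right) = - \frac{25000}{327}$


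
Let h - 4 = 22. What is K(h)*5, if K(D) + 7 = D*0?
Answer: -35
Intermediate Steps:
h = 26 (h = 4 + 22 = 26)
K(D) = -7 (K(D) = -7 + D*0 = -7 + 0 = -7)
K(h)*5 = -7*5 = -35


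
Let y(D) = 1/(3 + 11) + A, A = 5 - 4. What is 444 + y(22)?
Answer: 6231/14 ≈ 445.07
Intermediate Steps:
A = 1
y(D) = 15/14 (y(D) = 1/(3 + 11) + 1 = 1/14 + 1 = 15/14)
444 + y(22) = 444 + 15/14 = 6231/14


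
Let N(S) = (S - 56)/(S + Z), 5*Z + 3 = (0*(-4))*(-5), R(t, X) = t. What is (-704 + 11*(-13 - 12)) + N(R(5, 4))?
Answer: -21793/22 ≈ -990.59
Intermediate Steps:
Z = -3/5 (Z = -3/5 + ((0*(-4))*(-5))/5 = -3/5 + (0*(-5))/5 = -3/5 + (1/5)*0 = -3/5 + 0 = -3/5 ≈ -0.60000)
N(S) = (-56 + S)/(-3/5 + S) (N(S) = (S - 56)/(S - 3/5) = (-56 + S)/(-3/5 + S))
(-704 + 11*(-13 - 12)) + N(R(5, 4)) = (-704 + 11*(-13 - 12)) + 5*(-56 + 5)/(-3 + 5*5) = (-704 + 11*(-25)) + 5*(-51)/(-3 + 25) = (-704 - 275) + 5*(-51)/22 = -979 + 5*(1/22)*(-51) = -979 - 255/22 = -21793/22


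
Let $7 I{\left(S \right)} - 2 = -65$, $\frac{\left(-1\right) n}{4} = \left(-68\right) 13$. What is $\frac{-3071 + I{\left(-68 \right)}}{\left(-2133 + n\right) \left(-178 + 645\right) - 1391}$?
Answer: $- \frac{308}{65381} \approx -0.0047108$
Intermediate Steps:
$n = 3536$ ($n = - 4 \left(\left(-68\right) 13\right) = \left(-4\right) \left(-884\right) = 3536$)
$I{\left(S \right)} = -9$ ($I{\left(S \right)} = \frac{2}{7} + \frac{1}{7} \left(-65\right) = \frac{2}{7} - \frac{65}{7} = -9$)
$\frac{-3071 + I{\left(-68 \right)}}{\left(-2133 + n\right) \left(-178 + 645\right) - 1391} = \frac{-3071 - 9}{\left(-2133 + 3536\right) \left(-178 + 645\right) - 1391} = - \frac{3080}{1403 \cdot 467 - 1391} = - \frac{3080}{655201 - 1391} = - \frac{3080}{653810} = \left(-3080\right) \frac{1}{653810} = - \frac{308}{65381}$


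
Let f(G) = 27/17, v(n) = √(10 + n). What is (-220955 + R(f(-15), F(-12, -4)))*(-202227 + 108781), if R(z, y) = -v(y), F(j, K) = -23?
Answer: 20647360930 + 93446*I*√13 ≈ 2.0647e+10 + 3.3692e+5*I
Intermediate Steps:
f(G) = 27/17 (f(G) = 27*(1/17) = 27/17)
R(z, y) = -√(10 + y)
(-220955 + R(f(-15), F(-12, -4)))*(-202227 + 108781) = (-220955 - √(10 - 23))*(-202227 + 108781) = (-220955 - √(-13))*(-93446) = (-220955 - I*√13)*(-93446) = 20647360930 + 93446*I*√13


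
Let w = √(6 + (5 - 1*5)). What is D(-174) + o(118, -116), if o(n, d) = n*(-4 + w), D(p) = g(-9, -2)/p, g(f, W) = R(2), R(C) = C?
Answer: -41065/87 + 118*√6 ≈ -182.97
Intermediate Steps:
g(f, W) = 2
w = √6 (w = √(6 + (5 - 5)) = √(6 + 0) = √6 ≈ 2.4495)
D(p) = 2/p
o(n, d) = n*(-4 + √6)
D(-174) + o(118, -116) = 2/(-174) + 118*(-4 + √6) = 2*(-1/174) + (-472 + 118*√6) = -1/87 + (-472 + 118*√6) = -41065/87 + 118*√6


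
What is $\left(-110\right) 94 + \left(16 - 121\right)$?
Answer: $-10445$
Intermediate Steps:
$\left(-110\right) 94 + \left(16 - 121\right) = -10340 - 105 = -10445$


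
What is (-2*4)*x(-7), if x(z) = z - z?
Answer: 0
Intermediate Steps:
x(z) = 0
(-2*4)*x(-7) = -2*4*0 = -8*0 = 0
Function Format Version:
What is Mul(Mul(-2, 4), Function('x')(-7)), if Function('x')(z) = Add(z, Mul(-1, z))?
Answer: 0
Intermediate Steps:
Function('x')(z) = 0
Mul(Mul(-2, 4), Function('x')(-7)) = Mul(Mul(-2, 4), 0) = Mul(-8, 0) = 0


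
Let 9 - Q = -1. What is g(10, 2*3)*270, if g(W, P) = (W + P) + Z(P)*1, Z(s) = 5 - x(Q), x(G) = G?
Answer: 2970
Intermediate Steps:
Q = 10 (Q = 9 - 1*(-1) = 9 + 1 = 10)
Z(s) = -5 (Z(s) = 5 - 1*10 = 5 - 10 = -5)
g(W, P) = -5 + P + W (g(W, P) = (W + P) - 5*1 = (P + W) - 5 = -5 + P + W)
g(10, 2*3)*270 = (-5 + 2*3 + 10)*270 = (-5 + 6 + 10)*270 = 11*270 = 2970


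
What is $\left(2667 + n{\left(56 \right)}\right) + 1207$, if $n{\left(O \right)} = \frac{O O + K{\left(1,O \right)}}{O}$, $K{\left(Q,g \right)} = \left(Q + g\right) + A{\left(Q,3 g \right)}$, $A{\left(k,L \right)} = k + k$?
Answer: $\frac{220139}{56} \approx 3931.1$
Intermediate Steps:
$A{\left(k,L \right)} = 2 k$
$K{\left(Q,g \right)} = g + 3 Q$ ($K{\left(Q,g \right)} = \left(Q + g\right) + 2 Q = g + 3 Q$)
$n{\left(O \right)} = \frac{3 + O + O^{2}}{O}$ ($n{\left(O \right)} = \frac{O O + \left(O + 3 \cdot 1\right)}{O} = \frac{O^{2} + \left(O + 3\right)}{O} = \frac{O^{2} + \left(3 + O\right)}{O} = \frac{3 + O + O^{2}}{O}$)
$\left(2667 + n{\left(56 \right)}\right) + 1207 = \left(2667 + \left(1 + 56 + \frac{3}{56}\right)\right) + 1207 = \left(2667 + \frac{3195}{56}\right) + 1207 = \frac{152547}{56} + 1207 = \frac{220139}{56}$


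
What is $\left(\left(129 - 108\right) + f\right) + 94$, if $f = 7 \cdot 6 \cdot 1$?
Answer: $157$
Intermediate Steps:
$f = 42$ ($f = 42 \cdot 1 = 42$)
$\left(\left(129 - 108\right) + f\right) + 94 = \left(\left(129 - 108\right) + 42\right) + 94 = \left(21 + 42\right) + 94 = 63 + 94 = 157$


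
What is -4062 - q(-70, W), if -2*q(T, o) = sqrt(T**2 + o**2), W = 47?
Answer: -4062 + sqrt(7109)/2 ≈ -4019.8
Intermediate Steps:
q(T, o) = -sqrt(T**2 + o**2)/2
-4062 - q(-70, W) = -4062 - (-1)*sqrt((-70)**2 + 47**2)/2 = -4062 - (-1)*sqrt(4900 + 2209)/2 = -4062 - (-1)*sqrt(7109)/2 = -4062 + sqrt(7109)/2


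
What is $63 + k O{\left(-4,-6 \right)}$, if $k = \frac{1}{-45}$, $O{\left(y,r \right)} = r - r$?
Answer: $63$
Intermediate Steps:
$O{\left(y,r \right)} = 0$
$k = - \frac{1}{45} \approx -0.022222$
$63 + k O{\left(-4,-6 \right)} = 63 - 0 = 63 + 0 = 63$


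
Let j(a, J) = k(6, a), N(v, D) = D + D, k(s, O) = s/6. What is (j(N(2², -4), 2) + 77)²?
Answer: 6084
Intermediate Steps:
k(s, O) = s/6 (k(s, O) = s*(⅙) = s/6)
N(v, D) = 2*D
j(a, J) = 1 (j(a, J) = (⅙)*6 = 1)
(j(N(2², -4), 2) + 77)² = (1 + 77)² = 78² = 6084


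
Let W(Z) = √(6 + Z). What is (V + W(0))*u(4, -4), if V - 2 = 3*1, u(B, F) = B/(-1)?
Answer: -20 - 4*√6 ≈ -29.798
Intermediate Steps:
u(B, F) = -B (u(B, F) = B*(-1) = -B)
V = 5 (V = 2 + 3*1 = 2 + 3 = 5)
(V + W(0))*u(4, -4) = (5 + √(6 + 0))*(-1*4) = (5 + √6)*(-4) = -20 - 4*√6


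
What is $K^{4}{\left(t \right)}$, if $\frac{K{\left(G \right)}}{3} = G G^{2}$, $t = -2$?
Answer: $331776$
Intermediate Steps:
$K{\left(G \right)} = 3 G^{3}$ ($K{\left(G \right)} = 3 G G^{2} = 3 G^{3}$)
$K^{4}{\left(t \right)} = \left(3 \left(-2\right)^{3}\right)^{4} = \left(3 \left(-8\right)\right)^{4} = \left(-24\right)^{4} = 331776$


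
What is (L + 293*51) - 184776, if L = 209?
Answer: -169624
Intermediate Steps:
(L + 293*51) - 184776 = (209 + 293*51) - 184776 = (209 + 14943) - 184776 = 15152 - 184776 = -169624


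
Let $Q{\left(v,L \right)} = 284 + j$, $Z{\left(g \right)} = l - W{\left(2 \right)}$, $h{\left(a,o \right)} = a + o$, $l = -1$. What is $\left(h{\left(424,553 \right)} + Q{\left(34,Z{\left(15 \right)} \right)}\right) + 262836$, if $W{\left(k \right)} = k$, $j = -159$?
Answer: $263938$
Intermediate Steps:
$Z{\left(g \right)} = -3$ ($Z{\left(g \right)} = -1 - 2 = -3$)
$Q{\left(v,L \right)} = 125$ ($Q{\left(v,L \right)} = 284 - 159 = 125$)
$\left(h{\left(424,553 \right)} + Q{\left(34,Z{\left(15 \right)} \right)}\right) + 262836 = \left(\left(424 + 553\right) + 125\right) + 262836 = \left(977 + 125\right) + 262836 = 1102 + 262836 = 263938$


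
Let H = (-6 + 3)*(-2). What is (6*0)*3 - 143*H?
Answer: -858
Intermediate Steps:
H = 6 (H = -3*(-2) = 6)
(6*0)*3 - 143*H = (6*0)*3 - 143*6 = 0*3 - 858 = 0 - 858 = -858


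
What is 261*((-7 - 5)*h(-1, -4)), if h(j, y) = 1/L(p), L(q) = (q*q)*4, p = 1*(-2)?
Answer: -783/4 ≈ -195.75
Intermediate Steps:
p = -2
L(q) = 4*q**2 (L(q) = q**2*4 = 4*q**2)
h(j, y) = 1/16 (h(j, y) = 1/(4*(-2)**2) = 1/(4*4) = 1/16)
261*((-7 - 5)*h(-1, -4)) = 261*((-7 - 5)*(1/16)) = 261*(-12*1/16) = 261*(-3/4) = -783/4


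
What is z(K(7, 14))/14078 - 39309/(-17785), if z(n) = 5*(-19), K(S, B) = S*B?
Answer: 551702527/250377230 ≈ 2.2035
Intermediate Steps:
K(S, B) = B*S
z(n) = -95
z(K(7, 14))/14078 - 39309/(-17785) = -95/14078 - 39309/(-17785) = -95*1/14078 - 39309*(-1/17785) = -95/14078 + 39309/17785 = 551702527/250377230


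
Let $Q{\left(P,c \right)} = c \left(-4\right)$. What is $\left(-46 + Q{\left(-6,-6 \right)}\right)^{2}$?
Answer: $484$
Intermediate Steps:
$Q{\left(P,c \right)} = - 4 c$
$\left(-46 + Q{\left(-6,-6 \right)}\right)^{2} = \left(-46 - -24\right)^{2} = \left(-46 + 24\right)^{2} = \left(-22\right)^{2} = 484$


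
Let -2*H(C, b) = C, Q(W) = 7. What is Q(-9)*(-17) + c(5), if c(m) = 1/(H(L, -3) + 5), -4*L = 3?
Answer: -5109/43 ≈ -118.81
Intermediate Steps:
L = -¾ (L = -¼*3 = -¾ ≈ -0.75000)
H(C, b) = -C/2
c(m) = 8/43 (c(m) = 1/(-½*(-¾) + 5) = 1/(3/8 + 5) = 1/(43/8) = 8/43)
Q(-9)*(-17) + c(5) = 7*(-17) + 8/43 = -119 + 8/43 = -5109/43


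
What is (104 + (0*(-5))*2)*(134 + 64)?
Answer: 20592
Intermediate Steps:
(104 + (0*(-5))*2)*(134 + 64) = (104 + 0*2)*198 = (104 + 0)*198 = 104*198 = 20592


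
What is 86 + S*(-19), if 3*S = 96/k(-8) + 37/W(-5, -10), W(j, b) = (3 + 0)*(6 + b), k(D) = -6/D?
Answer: -25385/36 ≈ -705.14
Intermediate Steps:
W(j, b) = 18 + 3*b (W(j, b) = 3*(6 + b) = 18 + 3*b)
S = 1499/36 (S = (96/((-6/(-8))) + 37/(18 + 3*(-10)))/3 = (96/((-6*(-⅛))) + 37/(18 - 30))/3 = (96/(¾) + 37/(-12))/3 = (96*(4/3) + 37*(-1/12))/3 = (128 - 37/12)/3 = (⅓)*(1499/12) = 1499/36 ≈ 41.639)
86 + S*(-19) = 86 + (1499/36)*(-19) = 86 - 28481/36 = -25385/36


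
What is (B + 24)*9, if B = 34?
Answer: 522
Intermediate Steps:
(B + 24)*9 = (34 + 24)*9 = 58*9 = 522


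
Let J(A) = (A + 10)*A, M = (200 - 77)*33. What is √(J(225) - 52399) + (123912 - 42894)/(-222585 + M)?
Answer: -1929/5203 + 2*√119 ≈ 21.447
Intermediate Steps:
M = 4059 (M = 123*33 = 4059)
J(A) = A*(10 + A) (J(A) = (10 + A)*A = A*(10 + A))
√(J(225) - 52399) + (123912 - 42894)/(-222585 + M) = √(225*(10 + 225) - 52399) + (123912 - 42894)/(-222585 + 4059) = √(225*235 - 52399) + 81018/(-218526) = √(52875 - 52399) + 81018*(-1/218526) = √476 - 1929/5203 = 2*√119 - 1929/5203 = -1929/5203 + 2*√119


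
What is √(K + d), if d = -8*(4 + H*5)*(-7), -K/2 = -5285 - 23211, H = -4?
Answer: 4*√3506 ≈ 236.85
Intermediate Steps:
K = 56992 (K = -2*(-5285 - 23211) = -2*(-28496) = 56992)
d = -896 (d = -8*(4 - 4*5)*(-7) = -8*(4 - 20)*(-7) = -8*(-16)*(-7) = 128*(-7) = -896)
√(K + d) = √(56992 - 896) = √56096 = 4*√3506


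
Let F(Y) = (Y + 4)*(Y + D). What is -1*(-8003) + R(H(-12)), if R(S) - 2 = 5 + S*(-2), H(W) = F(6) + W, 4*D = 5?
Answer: 7889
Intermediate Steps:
D = 5/4 (D = (1/4)*5 = 5/4 ≈ 1.2500)
F(Y) = (4 + Y)*(5/4 + Y) (F(Y) = (Y + 4)*(Y + 5/4) = (4 + Y)*(5/4 + Y))
H(W) = 145/2 + W (H(W) = (5 + 6**2 + (21/4)*6) + W = (5 + 36 + 63/2) + W = 145/2 + W)
R(S) = 7 - 2*S (R(S) = 2 + (5 + S*(-2)) = 2 + (5 - 2*S) = 7 - 2*S)
-1*(-8003) + R(H(-12)) = -1*(-8003) + (7 - 2*(145/2 - 12)) = 8003 + (7 - 2*121/2) = 8003 + (7 - 121) = 8003 - 114 = 7889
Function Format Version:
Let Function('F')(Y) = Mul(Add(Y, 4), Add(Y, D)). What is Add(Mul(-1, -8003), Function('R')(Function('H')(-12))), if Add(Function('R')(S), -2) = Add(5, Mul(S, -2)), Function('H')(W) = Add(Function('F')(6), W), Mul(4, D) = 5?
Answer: 7889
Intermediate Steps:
D = Rational(5, 4) (D = Mul(Rational(1, 4), 5) = Rational(5, 4) ≈ 1.2500)
Function('F')(Y) = Mul(Add(4, Y), Add(Rational(5, 4), Y)) (Function('F')(Y) = Mul(Add(Y, 4), Add(Y, Rational(5, 4))) = Mul(Add(4, Y), Add(Rational(5, 4), Y)))
Function('H')(W) = Add(Rational(145, 2), W) (Function('H')(W) = Add(Add(5, Pow(6, 2), Mul(Rational(21, 4), 6)), W) = Add(Add(5, 36, Rational(63, 2)), W) = Add(Rational(145, 2), W))
Function('R')(S) = Add(7, Mul(-2, S)) (Function('R')(S) = Add(2, Add(5, Mul(S, -2))) = Add(2, Add(5, Mul(-2, S))) = Add(7, Mul(-2, S)))
Add(Mul(-1, -8003), Function('R')(Function('H')(-12))) = Add(Mul(-1, -8003), Add(7, Mul(-2, Add(Rational(145, 2), -12)))) = Add(8003, Add(7, Mul(-2, Rational(121, 2)))) = Add(8003, Add(7, -121)) = Add(8003, -114) = 7889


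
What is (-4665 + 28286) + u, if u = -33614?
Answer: -9993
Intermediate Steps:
(-4665 + 28286) + u = (-4665 + 28286) - 33614 = 23621 - 33614 = -9993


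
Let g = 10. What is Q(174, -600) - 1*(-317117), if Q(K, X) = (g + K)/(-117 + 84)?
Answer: 10464677/33 ≈ 3.1711e+5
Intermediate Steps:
Q(K, X) = -10/33 - K/33 (Q(K, X) = (10 + K)/(-117 + 84) = (10 + K)/(-33) = (10 + K)*(-1/33) = -10/33 - K/33)
Q(174, -600) - 1*(-317117) = (-10/33 - 1/33*174) - 1*(-317117) = (-10/33 - 58/11) + 317117 = -184/33 + 317117 = 10464677/33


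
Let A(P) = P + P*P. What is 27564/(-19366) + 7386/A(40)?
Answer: 24458079/7940060 ≈ 3.0803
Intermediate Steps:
A(P) = P + P²
27564/(-19366) + 7386/A(40) = 27564/(-19366) + 7386/((40*(1 + 40))) = 27564*(-1/19366) + 7386/((40*41)) = -13782/9683 + 7386/1640 = -13782/9683 + 7386*(1/1640) = -13782/9683 + 3693/820 = 24458079/7940060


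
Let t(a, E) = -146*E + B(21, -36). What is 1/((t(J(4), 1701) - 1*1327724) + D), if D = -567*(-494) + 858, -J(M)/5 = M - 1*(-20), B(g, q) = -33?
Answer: -1/1295147 ≈ -7.7211e-7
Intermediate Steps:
J(M) = -100 - 5*M (J(M) = -5*(M - 1*(-20)) = -5*(M + 20) = -5*(20 + M) = -100 - 5*M)
t(a, E) = -33 - 146*E (t(a, E) = -146*E - 33 = -33 - 146*E)
D = 280956 (D = 280098 + 858 = 280956)
1/((t(J(4), 1701) - 1*1327724) + D) = 1/(((-33 - 146*1701) - 1*1327724) + 280956) = 1/(((-33 - 248346) - 1327724) + 280956) = 1/((-248379 - 1327724) + 280956) = 1/(-1576103 + 280956) = 1/(-1295147) = -1/1295147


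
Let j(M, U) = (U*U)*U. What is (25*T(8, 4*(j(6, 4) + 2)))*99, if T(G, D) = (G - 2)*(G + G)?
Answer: 237600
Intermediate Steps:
j(M, U) = U³ (j(M, U) = U²*U = U³)
T(G, D) = 2*G*(-2 + G) (T(G, D) = (-2 + G)*(2*G) = 2*G*(-2 + G))
(25*T(8, 4*(j(6, 4) + 2)))*99 = (25*(2*8*(-2 + 8)))*99 = (25*(2*8*6))*99 = (25*96)*99 = 2400*99 = 237600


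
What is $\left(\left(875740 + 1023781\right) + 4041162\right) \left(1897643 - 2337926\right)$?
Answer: $-2615581733289$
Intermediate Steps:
$\left(\left(875740 + 1023781\right) + 4041162\right) \left(1897643 - 2337926\right) = \left(1899521 + 4041162\right) \left(-440283\right) = 5940683 \left(-440283\right) = -2615581733289$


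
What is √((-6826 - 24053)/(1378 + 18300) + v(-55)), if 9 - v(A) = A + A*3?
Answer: √88066586674/19678 ≈ 15.081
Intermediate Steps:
v(A) = 9 - 4*A (v(A) = 9 - (A + A*3) = 9 - (A + 3*A) = 9 - 4*A)
√((-6826 - 24053)/(1378 + 18300) + v(-55)) = √((-6826 - 24053)/(1378 + 18300) + (9 - 4*(-55))) = √(-30879/19678 + (9 + 220)) = √(-30879*1/19678 + 229) = √(-30879/19678 + 229) = √(4475383/19678) = √88066586674/19678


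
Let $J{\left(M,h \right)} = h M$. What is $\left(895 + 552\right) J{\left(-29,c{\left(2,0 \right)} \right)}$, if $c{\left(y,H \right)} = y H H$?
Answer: $0$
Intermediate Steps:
$c{\left(y,H \right)} = y H^{2}$ ($c{\left(y,H \right)} = H y H = y H^{2}$)
$J{\left(M,h \right)} = M h$
$\left(895 + 552\right) J{\left(-29,c{\left(2,0 \right)} \right)} = \left(895 + 552\right) \left(- 29 \cdot 2 \cdot 0^{2}\right) = 1447 \left(- 29 \cdot 2 \cdot 0\right) = 1447 \left(\left(-29\right) 0\right) = 1447 \cdot 0 = 0$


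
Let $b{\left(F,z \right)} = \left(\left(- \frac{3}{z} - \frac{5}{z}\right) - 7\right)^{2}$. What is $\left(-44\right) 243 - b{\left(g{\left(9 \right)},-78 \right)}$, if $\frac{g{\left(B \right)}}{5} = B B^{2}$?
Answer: $- \frac{16334893}{1521} \approx -10740.0$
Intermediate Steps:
$g{\left(B \right)} = 5 B^{3}$ ($g{\left(B \right)} = 5 B B^{2} = 5 B^{3}$)
$b{\left(F,z \right)} = \left(-7 - \frac{8}{z}\right)^{2}$ ($b{\left(F,z \right)} = \left(- \frac{8}{z} - 7\right)^{2} = \left(-7 - \frac{8}{z}\right)^{2}$)
$\left(-44\right) 243 - b{\left(g{\left(9 \right)},-78 \right)} = \left(-44\right) 243 - \frac{\left(8 + 7 \left(-78\right)\right)^{2}}{6084} = -10692 - \frac{\left(8 - 546\right)^{2}}{6084} = -10692 - \frac{\left(-538\right)^{2}}{6084} = -10692 - \frac{1}{6084} \cdot 289444 = -10692 - \frac{72361}{1521} = - \frac{16334893}{1521}$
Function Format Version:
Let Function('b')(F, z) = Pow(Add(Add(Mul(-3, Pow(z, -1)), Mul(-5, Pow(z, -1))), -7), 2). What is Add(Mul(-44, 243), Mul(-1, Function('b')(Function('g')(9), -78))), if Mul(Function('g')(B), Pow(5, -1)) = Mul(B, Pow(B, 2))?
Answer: Rational(-16334893, 1521) ≈ -10740.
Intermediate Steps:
Function('g')(B) = Mul(5, Pow(B, 3)) (Function('g')(B) = Mul(5, Mul(B, Pow(B, 2))) = Mul(5, Pow(B, 3)))
Function('b')(F, z) = Pow(Add(-7, Mul(-8, Pow(z, -1))), 2) (Function('b')(F, z) = Pow(Add(Mul(-8, Pow(z, -1)), -7), 2) = Pow(Add(-7, Mul(-8, Pow(z, -1))), 2))
Add(Mul(-44, 243), Mul(-1, Function('b')(Function('g')(9), -78))) = Add(Mul(-44, 243), Mul(-1, Mul(Pow(-78, -2), Pow(Add(8, Mul(7, -78)), 2)))) = Add(-10692, Mul(-1, Mul(Rational(1, 6084), Pow(Add(8, -546), 2)))) = Add(-10692, Mul(-1, Mul(Rational(1, 6084), Pow(-538, 2)))) = Add(-10692, Mul(-1, Mul(Rational(1, 6084), 289444))) = Add(-10692, Mul(-1, Rational(72361, 1521))) = Add(-10692, Rational(-72361, 1521)) = Rational(-16334893, 1521)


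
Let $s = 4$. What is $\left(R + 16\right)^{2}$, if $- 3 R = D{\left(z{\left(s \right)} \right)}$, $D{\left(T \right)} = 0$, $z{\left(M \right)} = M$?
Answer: $256$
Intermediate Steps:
$R = 0$ ($R = \left(- \frac{1}{3}\right) 0 = 0$)
$\left(R + 16\right)^{2} = \left(0 + 16\right)^{2} = 16^{2} = 256$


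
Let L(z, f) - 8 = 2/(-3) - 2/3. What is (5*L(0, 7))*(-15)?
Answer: -500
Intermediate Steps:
L(z, f) = 20/3 (L(z, f) = 8 + (2/(-3) - 2/3) = 8 + (2*(-⅓) - 2*⅓) = 8 + (-⅔ - ⅔) = 8 - 4/3 = 20/3)
(5*L(0, 7))*(-15) = (5*(20/3))*(-15) = (100/3)*(-15) = -500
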